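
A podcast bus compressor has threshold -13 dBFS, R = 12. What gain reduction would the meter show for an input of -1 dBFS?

-1 dBFS exceeds the threshold by 12 dB.
A 12:1 ratio leaves 1 dB of that excess.
GR = overshoot in − overshoot out = 12 − 1 = 11 dB.

11 dB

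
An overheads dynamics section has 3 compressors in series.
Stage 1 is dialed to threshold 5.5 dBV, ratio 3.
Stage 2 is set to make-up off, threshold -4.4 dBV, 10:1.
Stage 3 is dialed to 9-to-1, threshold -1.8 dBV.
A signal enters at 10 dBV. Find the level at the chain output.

-3.26 dBV

Stage 1: 4.5 dB above 5.5 dBV, reduced 3:1 to 1.5 dB above → 7 dBV.
Stage 2: 7 dBV is 11.4 dB over -4.4 dBV; at 10:1 that becomes 1.14 dB over, giving -3.26 dBV.
Stage 3: below threshold (-3.26 ≤ -1.8); passes unchanged; output -3.26 dBV.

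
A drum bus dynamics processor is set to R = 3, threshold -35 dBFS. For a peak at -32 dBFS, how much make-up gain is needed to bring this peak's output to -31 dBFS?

Overshoot 3 dB → 3/3 = 1 dB after compression, so the compressed level is -35 + 1 = -34 dBFS.
Make-up = target − compressed = -31 − (-34) = 3 dB.

3 dB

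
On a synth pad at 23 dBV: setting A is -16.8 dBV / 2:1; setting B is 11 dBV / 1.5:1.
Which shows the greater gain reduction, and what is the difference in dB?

A, by 15.9 dB

A: 39.8 dB over, compressed to 19.9 dB over, so 19.9 dB of GR.
B: 12 dB over, compressed to 8 dB over, so 4 dB of GR.
A applies 15.9 dB more gain reduction.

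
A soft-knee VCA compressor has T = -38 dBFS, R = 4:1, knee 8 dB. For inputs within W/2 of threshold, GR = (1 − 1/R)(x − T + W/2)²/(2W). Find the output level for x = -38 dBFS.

x − T + W/2 = -38 − (-38) + 4 = 4.
GR = (1 − 1/4) × 4² / 16 = 0.75 × 16 / 16 = 0.75 dB.
Output = -38 − 0.75 = -38.75 dBFS.

-38.75 dBFS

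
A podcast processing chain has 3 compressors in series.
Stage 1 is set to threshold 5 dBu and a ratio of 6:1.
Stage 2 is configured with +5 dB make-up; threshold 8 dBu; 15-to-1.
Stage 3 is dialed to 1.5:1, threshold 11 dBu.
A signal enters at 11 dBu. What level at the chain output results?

Stage 1: overshoot 6 dB → 6/6 = 1 dB → 6 dBu.
Stage 2: 6 dBu ≤ 8 dBu, so stage 2 doesn't engage; make-up brings it to 11 dBu.
Stage 3: 11 dBu ≤ 11 dBu, so stage 3 doesn't engage; output 11 dBu.

11 dBu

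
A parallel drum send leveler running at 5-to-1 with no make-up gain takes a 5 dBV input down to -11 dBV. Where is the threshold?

Input is 20 dB above T (since output overshoot × R = input overshoot: (-11 − T)·5 = 5 − T gives T = -15 dBV).
Check: -15 + (5 − (-15))/5 = -15 + 4 = -11 dBV. ✓

-15 dBV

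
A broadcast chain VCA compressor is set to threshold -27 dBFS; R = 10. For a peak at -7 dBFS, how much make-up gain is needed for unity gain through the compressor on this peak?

Overshoot 20 dB → 20/10 = 2 dB after compression, so the compressed level is -27 + 2 = -25 dBFS.
Make-up = target − compressed = -7 − (-25) = 18 dB.

18 dB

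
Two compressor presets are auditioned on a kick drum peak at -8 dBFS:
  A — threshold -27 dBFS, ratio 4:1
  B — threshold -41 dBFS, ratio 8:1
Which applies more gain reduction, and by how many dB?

A: GR = 19 − 19/4 = 14.25 dB.
B: GR = 33 − 33/8 = 28.875 dB.
Difference: 14.625 dB in favour of B.

B, by 14.625 dB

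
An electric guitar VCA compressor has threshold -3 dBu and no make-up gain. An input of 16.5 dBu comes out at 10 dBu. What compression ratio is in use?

Input overshoot = 16.5 − (-3) = 19.5 dB; output overshoot = 10 − (-3) = 13 dB.
Ratio = 19.5 / 13 = 1.5.

1.5:1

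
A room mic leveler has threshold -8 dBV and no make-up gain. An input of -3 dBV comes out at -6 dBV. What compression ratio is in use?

Input overshoot = -3 − (-8) = 5 dB; output overshoot = -6 − (-8) = 2 dB.
Ratio = 5 / 2 = 2.5.

2.5:1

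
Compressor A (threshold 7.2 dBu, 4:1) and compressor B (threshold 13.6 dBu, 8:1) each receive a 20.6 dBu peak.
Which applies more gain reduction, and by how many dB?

A: 13.4 dB over, compressed to 3.35 dB over, so 10.05 dB of GR.
B: 7 dB over, compressed to 0.875 dB over, so 6.125 dB of GR.
A reduces 3.925 dB more.

A, by 3.925 dB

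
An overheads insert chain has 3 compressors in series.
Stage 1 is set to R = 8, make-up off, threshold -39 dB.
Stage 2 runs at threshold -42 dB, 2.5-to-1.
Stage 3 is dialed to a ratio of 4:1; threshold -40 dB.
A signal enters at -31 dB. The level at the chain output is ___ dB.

-40.4 dB

Stage 1: 8 dB above -39 dB, reduced 8:1 to 1 dB above → -38 dB.
Stage 2: 4 dB above -42 dB, reduced 2.5:1 to 1.6 dB above → -40.4 dB.
Stage 3: -40.4 dB ≤ -40 dB, so stage 3 doesn't engage; output -40.4 dB.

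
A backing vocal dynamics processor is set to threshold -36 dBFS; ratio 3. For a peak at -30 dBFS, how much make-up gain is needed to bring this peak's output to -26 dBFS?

The peak compresses to -36 + 6/3 = -34 dBFS.
To reach -26 dBFS requires -26 − (-34) = 8 dB of make-up.

8 dB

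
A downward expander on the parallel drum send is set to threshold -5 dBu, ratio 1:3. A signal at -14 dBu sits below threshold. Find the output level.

Undershoot = (-5) − (-14) = 9 dB.
At 1:3, that expands to 27 dB under threshold.
Output = -5 − 27 = -32 dBu.

-32 dBu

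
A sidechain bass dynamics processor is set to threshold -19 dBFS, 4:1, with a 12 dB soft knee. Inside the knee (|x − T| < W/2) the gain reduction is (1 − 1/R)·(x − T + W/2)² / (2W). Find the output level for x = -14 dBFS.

-17.78125 dBFS

x − T + W/2 = -14 − (-19) + 6 = 11.
GR = (1 − 1/4) × 11² / 24 = 0.75 × 121 / 24 = 3.78125 dB.
Output = -14 − 3.78125 = -17.78125 dBFS.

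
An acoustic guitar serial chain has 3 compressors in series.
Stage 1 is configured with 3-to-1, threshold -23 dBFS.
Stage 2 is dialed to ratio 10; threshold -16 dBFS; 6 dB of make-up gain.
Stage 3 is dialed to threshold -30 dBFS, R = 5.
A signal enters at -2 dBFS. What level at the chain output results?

-26 dBFS

Stage 1: 21 dB above -23 dBFS, reduced 3:1 to 7 dB above → -16 dBFS.
Stage 2: -16 dBFS is at or below the -16 dBFS threshold — no compression; make-up brings it to -10 dBFS.
Stage 3: overshoot 20 dB → 20/5 = 4 dB → -26 dBFS.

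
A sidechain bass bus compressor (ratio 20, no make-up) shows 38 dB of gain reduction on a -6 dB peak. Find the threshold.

-46 dB

Input is 40 dB above T (since output overshoot × R = input overshoot: (-44 − T)·20 = -6 − T gives T = -46 dB).
Check: -46 + (-6 − (-46))/20 = -46 + 2 = -44 dB. ✓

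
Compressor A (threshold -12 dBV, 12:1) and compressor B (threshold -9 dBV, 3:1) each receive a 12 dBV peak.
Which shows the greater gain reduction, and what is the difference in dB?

A, by 8 dB

A: GR = 24 − 24/12 = 22 dB.
B: GR = 21 − 21/3 = 14 dB.
A reduces 8 dB more.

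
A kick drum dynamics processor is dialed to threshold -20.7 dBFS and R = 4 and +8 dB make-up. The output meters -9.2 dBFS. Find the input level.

Remove make-up: -9.2 − 8 = -17.2 dBFS.
The compressed level sits -17.2 − (-20.7) = 3.5 dB over threshold.
Input overshoot = R × output overshoot = 14 dB → input = -20.7 + 14 = -6.7 dBFS.

-6.7 dBFS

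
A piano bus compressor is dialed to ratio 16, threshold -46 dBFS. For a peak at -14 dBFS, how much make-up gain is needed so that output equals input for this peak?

30 dB

The peak compresses to -46 + 32/16 = -44 dBFS.
To reach -14 dBFS requires -14 − (-44) = 30 dB of make-up.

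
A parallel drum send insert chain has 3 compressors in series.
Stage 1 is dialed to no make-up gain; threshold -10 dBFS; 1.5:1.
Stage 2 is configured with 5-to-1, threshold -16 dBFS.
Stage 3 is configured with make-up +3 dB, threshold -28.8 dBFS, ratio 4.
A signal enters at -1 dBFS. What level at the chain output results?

Stage 1: 9 dB above -10 dBFS, reduced 1.5:1 to 6 dB above → -4 dBFS.
Stage 2: 12 dB above -16 dBFS, reduced 5:1 to 2.4 dB above → -13.6 dBFS.
Stage 3: overshoot 15.2 dB → 15.2/4 = 3.8 dB → -25 dBFS; +3 dB make-up → -22 dBFS.

-22 dBFS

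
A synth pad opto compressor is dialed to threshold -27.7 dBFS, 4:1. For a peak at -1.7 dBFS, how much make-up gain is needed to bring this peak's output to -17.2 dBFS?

4 dB

Overshoot 26 dB → 26/4 = 6.5 dB after compression, so the compressed level is -27.7 + 6.5 = -21.2 dBFS.
Make-up = target − compressed = -17.2 − (-21.2) = 4 dB.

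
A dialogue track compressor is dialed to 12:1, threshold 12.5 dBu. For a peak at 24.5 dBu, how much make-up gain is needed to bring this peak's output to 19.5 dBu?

6 dB

The peak compresses to 12.5 + 12/12 = 13.5 dBu.
To reach 19.5 dBu requires 19.5 − 13.5 = 6 dB of make-up.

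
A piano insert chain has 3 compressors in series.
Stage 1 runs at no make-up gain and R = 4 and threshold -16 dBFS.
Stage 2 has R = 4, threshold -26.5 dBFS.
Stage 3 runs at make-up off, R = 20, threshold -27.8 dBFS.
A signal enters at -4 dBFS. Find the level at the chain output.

-27.56625 dBFS

Stage 1: -4 dBFS is 12 dB over -16 dBFS; at 4:1 that becomes 3 dB over, giving -13 dBFS.
Stage 2: -13 dBFS is 13.5 dB over -26.5 dBFS; at 4:1 that becomes 3.375 dB over, giving -23.125 dBFS.
Stage 3: 4.675 dB above -27.8 dBFS, reduced 20:1 to 0.23375 dB above → -27.56625 dBFS.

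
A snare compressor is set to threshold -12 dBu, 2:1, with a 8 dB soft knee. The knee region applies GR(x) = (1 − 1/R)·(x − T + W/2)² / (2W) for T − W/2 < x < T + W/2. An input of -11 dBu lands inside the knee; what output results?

-11.78125 dBu

x − T + W/2 = -11 − (-12) + 4 = 5.
GR = (1 − 1/2) × 5² / 16 = 0.5 × 25 / 16 = 0.78125 dB.
Output = -11 − 0.78125 = -11.78125 dBu.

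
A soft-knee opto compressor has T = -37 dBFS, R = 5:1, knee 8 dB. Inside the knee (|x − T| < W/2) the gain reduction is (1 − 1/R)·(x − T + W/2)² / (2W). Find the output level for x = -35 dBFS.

-36.8 dBFS

x − T + W/2 = -35 − (-37) + 4 = 6.
GR = (1 − 1/5) × 6² / 16 = 0.8 × 36 / 16 = 1.8 dB.
Output = -35 − 1.8 = -36.8 dBFS.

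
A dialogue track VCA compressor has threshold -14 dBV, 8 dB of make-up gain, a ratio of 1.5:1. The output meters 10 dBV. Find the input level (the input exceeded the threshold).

Stripping the +8 dB make-up gives 2 dBV at the gain stage.
That's 16 dB above the -14 dBV threshold.
Undo the ratio: input overshoot = 16 × 1.5 = 24 dB, giving input = 10 dBV.

10 dBV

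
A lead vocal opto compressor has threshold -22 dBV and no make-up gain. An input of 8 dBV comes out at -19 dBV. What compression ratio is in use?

Input overshoot = 8 − (-22) = 30 dB; output overshoot = -19 − (-22) = 3 dB.
Ratio = 30 / 3 = 10.

10:1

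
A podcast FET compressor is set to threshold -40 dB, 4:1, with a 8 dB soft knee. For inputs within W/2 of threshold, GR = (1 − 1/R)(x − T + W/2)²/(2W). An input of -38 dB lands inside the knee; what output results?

-39.6875 dB

x − T + W/2 = -38 − (-40) + 4 = 6.
GR = (1 − 1/4) × 6² / 16 = 0.75 × 36 / 16 = 1.6875 dB.
Output = -38 − 1.6875 = -39.6875 dB.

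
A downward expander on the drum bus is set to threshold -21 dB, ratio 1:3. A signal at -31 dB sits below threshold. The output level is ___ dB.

Below threshold, a 1:3 expander applies gain = (3−1)×(T − x) of attenuation.
(3−1) × 10 = 20 dB, so output = -31 − 20 = -51 dB.

-51 dB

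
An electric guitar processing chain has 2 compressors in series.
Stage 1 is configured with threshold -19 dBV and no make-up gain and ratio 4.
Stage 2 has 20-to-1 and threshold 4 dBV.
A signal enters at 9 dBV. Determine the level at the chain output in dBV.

-12 dBV

Stage 1: overshoot 28 dB → 28/4 = 7 dB → -12 dBV.
Stage 2: below threshold (-12 ≤ 4); passes unchanged; output -12 dBV.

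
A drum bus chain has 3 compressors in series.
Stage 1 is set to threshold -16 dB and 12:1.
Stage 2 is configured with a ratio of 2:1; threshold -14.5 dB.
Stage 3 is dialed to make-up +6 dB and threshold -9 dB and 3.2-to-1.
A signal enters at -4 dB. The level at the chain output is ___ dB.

-9 dB

Stage 1: overshoot 12 dB → 12/12 = 1 dB → -15 dB.
Stage 2: -15 dB ≤ -14.5 dB, so stage 2 doesn't engage; output -15 dB.
Stage 3: below threshold (-15 ≤ -9); passes unchanged; make-up brings it to -9 dB.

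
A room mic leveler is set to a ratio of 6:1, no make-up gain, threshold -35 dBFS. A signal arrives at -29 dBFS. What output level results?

The input is 6 dB above the -35 dBFS threshold.
At 6:1 the overshoot is divided by 6, leaving 1 dB above threshold.
That puts the output at -34 dBFS.

-34 dBFS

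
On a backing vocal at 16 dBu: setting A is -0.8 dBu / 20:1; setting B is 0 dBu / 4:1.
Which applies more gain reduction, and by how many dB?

A: GR = 16.8 − 16.8/20 = 15.96 dB.
B: GR = 16 − 16/4 = 12 dB.
Difference: 3.96 dB in favour of A.

A, by 3.96 dB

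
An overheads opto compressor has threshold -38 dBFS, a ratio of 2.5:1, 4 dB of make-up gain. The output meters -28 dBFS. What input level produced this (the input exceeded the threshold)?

-23 dBFS

Stripping the +4 dB make-up gives -32 dBFS at the gain stage.
That's 6 dB above the -38 dBFS threshold.
Before 2.5:1 compression the overshoot was 6 × 2.5 = 15 dB, so input = -38 + 15 = -23 dBFS.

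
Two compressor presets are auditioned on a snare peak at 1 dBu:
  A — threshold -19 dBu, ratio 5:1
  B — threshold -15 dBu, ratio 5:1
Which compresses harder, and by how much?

A: overshoot 20 dB → output overshoot 4 dB → GR 16 dB.
B: overshoot 16 dB → output overshoot 3.2 dB → GR 12.8 dB.
A reduces 3.2 dB more.

A, by 3.2 dB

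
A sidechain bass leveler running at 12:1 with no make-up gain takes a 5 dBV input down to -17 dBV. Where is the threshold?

-19 dBV

Gain reduction = 5 − (-17) = 22 dB; output overshoot = GR / (R − 1) = 22 / 11 = 2 dB.
Threshold = output − output overshoot = -17 − 2 = -19 dBV.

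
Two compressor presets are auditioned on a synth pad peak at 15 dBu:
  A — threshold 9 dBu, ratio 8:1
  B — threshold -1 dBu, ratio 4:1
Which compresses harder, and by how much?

B, by 6.75 dB

A: 6 dB over, compressed to 0.75 dB over, so 5.25 dB of GR.
B: 16 dB over, compressed to 4 dB over, so 12 dB of GR.
B applies 6.75 dB more gain reduction.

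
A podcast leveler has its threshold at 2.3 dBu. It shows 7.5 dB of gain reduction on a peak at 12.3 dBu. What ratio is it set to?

4:1

Input overshoot = 12.3 − 2.3 = 10 dB.
Output overshoot = 10 − 7.5 = 2.5 dB.
Ratio = input overshoot / output overshoot = 10 / 2.5 = 4.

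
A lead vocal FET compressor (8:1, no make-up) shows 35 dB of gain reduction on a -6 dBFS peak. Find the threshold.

-46 dBFS

Let T be the threshold. Output overshoot = (input overshoot)/R, so -41 − T = (-6 − T)/8.
8·(-41 − T) = -6 − T → 7·T = -328 − (-6) = -322.
T = -322/7 = -46 dBFS.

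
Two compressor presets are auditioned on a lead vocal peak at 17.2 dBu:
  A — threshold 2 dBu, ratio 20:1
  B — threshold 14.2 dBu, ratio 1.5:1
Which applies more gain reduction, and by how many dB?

A, by 13.44 dB

A: overshoot 15.2 dB → output overshoot 0.76 dB → GR 14.44 dB.
B: overshoot 3 dB → output overshoot 2 dB → GR 1 dB.
Difference: 13.44 dB in favour of A.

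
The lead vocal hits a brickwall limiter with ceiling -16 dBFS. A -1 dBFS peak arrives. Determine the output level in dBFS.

-16 dBFS

A brickwall limiter is an ∞:1 compressor: any input above the ceiling is clamped to -16 dBFS.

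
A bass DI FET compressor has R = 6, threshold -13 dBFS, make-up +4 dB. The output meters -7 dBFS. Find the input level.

-1 dBFS

Before make-up, the level was -7 − 4 = -11 dBFS.
Post-compression overshoot = -11 − (-13) = 2 dB.
Input overshoot = R × output overshoot = 12 dB → input = -13 + 12 = -1 dBFS.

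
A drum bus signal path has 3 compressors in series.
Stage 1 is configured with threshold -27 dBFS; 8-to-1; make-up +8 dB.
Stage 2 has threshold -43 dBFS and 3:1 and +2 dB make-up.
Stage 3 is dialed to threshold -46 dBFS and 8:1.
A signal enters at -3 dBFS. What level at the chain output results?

-44.25 dBFS

Stage 1: 24 dB above -27 dBFS, reduced 8:1 to 3 dB above → -24 dBFS; +8 dB make-up → -16 dBFS.
Stage 2: overshoot 27 dB → 27/3 = 9 dB → -34 dBFS; +2 dB make-up → -32 dBFS.
Stage 3: overshoot 14 dB → 14/8 = 1.75 dB → -44.25 dBFS.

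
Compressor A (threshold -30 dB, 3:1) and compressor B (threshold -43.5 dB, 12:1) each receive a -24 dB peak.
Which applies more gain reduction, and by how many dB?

A: 6 dB over, compressed to 2 dB over, so 4 dB of GR.
B: 19.5 dB over, compressed to 1.625 dB over, so 17.875 dB of GR.
B reduces 13.875 dB more.

B, by 13.875 dB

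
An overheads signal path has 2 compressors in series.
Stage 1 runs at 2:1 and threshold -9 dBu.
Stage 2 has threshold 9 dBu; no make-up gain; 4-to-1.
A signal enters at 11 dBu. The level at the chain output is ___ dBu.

1 dBu

Stage 1: 11 dBu is 20 dB over -9 dBu; at 2:1 that becomes 10 dB over, giving 1 dBu.
Stage 2: 1 dBu is at or below the 9 dBu threshold — no compression; output 1 dBu.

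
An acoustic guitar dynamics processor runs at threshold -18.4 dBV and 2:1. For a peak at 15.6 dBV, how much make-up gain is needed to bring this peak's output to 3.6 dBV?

5 dB

Overshoot 34 dB → 34/2 = 17 dB after compression, so the compressed level is -18.4 + 17 = -1.4 dBV.
Make-up = target − compressed = 3.6 − (-1.4) = 5 dB.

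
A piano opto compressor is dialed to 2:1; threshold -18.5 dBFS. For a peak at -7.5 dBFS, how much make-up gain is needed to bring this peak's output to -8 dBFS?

5 dB

Without make-up, output = threshold + overshoot/2 = -18.5 + 5.5 = -13 dBFS.
Gap to target: 5 dB.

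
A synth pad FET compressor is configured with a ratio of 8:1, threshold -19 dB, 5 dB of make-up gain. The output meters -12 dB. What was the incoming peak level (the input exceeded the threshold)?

Remove make-up: -12 − 5 = -17 dB.
Post-compression overshoot = -17 − (-19) = 2 dB.
Input overshoot = R × output overshoot = 16 dB → input = -19 + 16 = -3 dB.

-3 dB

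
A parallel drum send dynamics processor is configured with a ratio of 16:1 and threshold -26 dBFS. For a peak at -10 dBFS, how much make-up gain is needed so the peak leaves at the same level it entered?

15 dB

The peak compresses to -26 + 16/16 = -25 dBFS.
To reach -10 dBFS requires -10 − (-25) = 15 dB of make-up.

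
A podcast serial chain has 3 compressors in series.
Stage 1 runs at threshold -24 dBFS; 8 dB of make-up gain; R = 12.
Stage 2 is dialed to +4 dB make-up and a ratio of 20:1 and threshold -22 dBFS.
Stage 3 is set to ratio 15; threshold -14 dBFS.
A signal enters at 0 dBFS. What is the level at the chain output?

Stage 1: 24 dB above -24 dBFS, reduced 12:1 to 2 dB above → -22 dBFS; +8 dB make-up → -14 dBFS.
Stage 2: -14 dBFS is 8 dB over -22 dBFS; at 20:1 that becomes 0.4 dB over, giving -21.6 dBFS; +4 dB make-up → -17.6 dBFS.
Stage 3: -17.6 dBFS ≤ -14 dBFS, so stage 3 doesn't engage; output -17.6 dBFS.

-17.6 dBFS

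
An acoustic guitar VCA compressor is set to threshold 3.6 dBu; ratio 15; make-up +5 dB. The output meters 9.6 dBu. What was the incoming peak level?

18.6 dBu

Before make-up, the level was 9.6 − 5 = 4.6 dBu.
The compressed level sits 4.6 − 3.6 = 1 dB over threshold.
Before 15:1 compression the overshoot was 1 × 15 = 15 dB, so input = 3.6 + 15 = 18.6 dBu.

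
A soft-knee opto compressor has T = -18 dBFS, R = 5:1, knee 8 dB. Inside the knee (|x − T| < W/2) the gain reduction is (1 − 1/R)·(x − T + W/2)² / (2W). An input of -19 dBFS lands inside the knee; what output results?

-19.45 dBFS

x − T + W/2 = -19 − (-18) + 4 = 3.
GR = (1 − 1/5) × 3² / 16 = 0.8 × 9 / 16 = 0.45 dB.
Output = -19 − 0.45 = -19.45 dBFS.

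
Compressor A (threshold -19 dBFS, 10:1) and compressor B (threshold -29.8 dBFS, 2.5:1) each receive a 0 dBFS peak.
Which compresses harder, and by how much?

A: 19 dB over, compressed to 1.9 dB over, so 17.1 dB of GR.
B: 29.8 dB over, compressed to 11.92 dB over, so 17.88 dB of GR.
Difference: 0.78 dB in favour of B.

B, by 0.78 dB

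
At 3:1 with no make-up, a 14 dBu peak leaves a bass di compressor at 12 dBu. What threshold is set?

Input is 3 dB above T (since output overshoot × R = input overshoot: (12 − T)·3 = 14 − T gives T = 11 dBu).
Check: 11 + (14 − 11)/3 = 11 + 1 = 12 dBu. ✓

11 dBu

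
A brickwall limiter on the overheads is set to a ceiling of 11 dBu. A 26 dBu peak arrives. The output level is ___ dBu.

The limiter clamps the peak to its 11 dBu ceiling.

11 dBu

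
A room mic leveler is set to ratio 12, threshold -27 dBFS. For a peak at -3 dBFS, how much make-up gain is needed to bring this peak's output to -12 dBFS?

13 dB

Overshoot 24 dB → 24/12 = 2 dB after compression, so the compressed level is -27 + 2 = -25 dBFS.
Make-up = target − compressed = -12 − (-25) = 13 dB.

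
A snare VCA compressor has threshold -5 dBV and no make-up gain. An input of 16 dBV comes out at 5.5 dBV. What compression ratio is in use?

Input overshoot = 16 − (-5) = 21 dB; output overshoot = 5.5 − (-5) = 10.5 dB.
Ratio = 21 / 10.5 = 2.

2:1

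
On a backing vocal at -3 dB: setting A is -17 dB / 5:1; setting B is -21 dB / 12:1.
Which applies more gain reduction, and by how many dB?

B, by 5.3 dB

A: overshoot 14 dB → output overshoot 2.8 dB → GR 11.2 dB.
B: overshoot 18 dB → output overshoot 1.5 dB → GR 16.5 dB.
B applies 5.3 dB more gain reduction.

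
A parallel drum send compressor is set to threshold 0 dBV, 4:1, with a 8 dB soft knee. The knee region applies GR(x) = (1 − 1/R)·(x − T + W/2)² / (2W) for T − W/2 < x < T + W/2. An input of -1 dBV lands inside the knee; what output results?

x − T + W/2 = -1 − 0 + 4 = 3.
GR = (1 − 1/4) × 3² / 16 = 0.75 × 9 / 16 = 0.421875 dB.
Output = -1 − 0.421875 = -1.421875 dBV.

-1.421875 dBV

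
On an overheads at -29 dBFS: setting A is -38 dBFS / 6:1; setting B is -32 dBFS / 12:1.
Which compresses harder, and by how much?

A, by 4.75 dB

A: 9 dB over, compressed to 1.5 dB over, so 7.5 dB of GR.
B: 3 dB over, compressed to 0.25 dB over, so 2.75 dB of GR.
Difference: 4.75 dB in favour of A.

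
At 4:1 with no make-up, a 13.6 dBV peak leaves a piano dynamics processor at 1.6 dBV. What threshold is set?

Gain reduction = 13.6 − 1.6 = 12 dB; output overshoot = GR / (R − 1) = 12 / 3 = 4 dB.
Threshold = output − output overshoot = 1.6 − 4 = -2.4 dBV.

-2.4 dBV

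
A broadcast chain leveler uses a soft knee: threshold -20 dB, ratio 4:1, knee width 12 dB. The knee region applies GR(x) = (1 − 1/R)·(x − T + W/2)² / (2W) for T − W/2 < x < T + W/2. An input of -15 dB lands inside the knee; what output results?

-18.78125 dB

x − T + W/2 = -15 − (-20) + 6 = 11.
GR = (1 − 1/4) × 11² / 24 = 0.75 × 121 / 24 = 3.78125 dB.
Output = -15 − 3.78125 = -18.78125 dB.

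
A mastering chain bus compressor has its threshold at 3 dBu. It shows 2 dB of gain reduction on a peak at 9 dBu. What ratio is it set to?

Input overshoot = 9 − 3 = 6 dB.
Output overshoot = 6 − 2 = 4 dB.
Ratio = input overshoot / output overshoot = 6 / 4 = 1.5.

1.5:1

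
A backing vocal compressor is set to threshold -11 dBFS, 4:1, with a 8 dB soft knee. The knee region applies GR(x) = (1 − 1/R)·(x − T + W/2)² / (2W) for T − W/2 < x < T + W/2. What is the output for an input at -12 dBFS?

-12.421875 dBFS

x − T + W/2 = -12 − (-11) + 4 = 3.
GR = (1 − 1/4) × 3² / 16 = 0.75 × 9 / 16 = 0.421875 dB.
Output = -12 − 0.421875 = -12.421875 dBFS.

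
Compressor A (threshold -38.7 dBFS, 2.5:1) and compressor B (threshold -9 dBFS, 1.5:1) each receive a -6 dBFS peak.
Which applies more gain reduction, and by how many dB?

A, by 18.62 dB

A: GR = 32.7 − 32.7/2.5 = 19.62 dB.
B: GR = 3 − 3/1.5 = 1 dB.
Difference: 18.62 dB in favour of A.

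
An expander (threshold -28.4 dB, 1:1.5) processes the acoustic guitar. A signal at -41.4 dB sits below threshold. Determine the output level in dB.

-47.9 dB

Undershoot = (-28.4) − (-41.4) = 13 dB.
At 1:1.5, that expands to 19.5 dB under threshold.
Output = -28.4 − 19.5 = -47.9 dB.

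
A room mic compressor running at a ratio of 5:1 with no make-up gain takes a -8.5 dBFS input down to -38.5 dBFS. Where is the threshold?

Input is 37.5 dB above T (since output overshoot × R = input overshoot: (-38.5 − T)·5 = -8.5 − T gives T = -46 dBFS).
Check: -46 + (-8.5 − (-46))/5 = -46 + 7.5 = -38.5 dBFS. ✓

-46 dBFS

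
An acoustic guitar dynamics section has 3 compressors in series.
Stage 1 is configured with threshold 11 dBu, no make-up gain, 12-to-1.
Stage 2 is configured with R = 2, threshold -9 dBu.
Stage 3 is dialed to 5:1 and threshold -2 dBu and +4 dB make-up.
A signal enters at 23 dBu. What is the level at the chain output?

Stage 1: overshoot 12 dB → 12/12 = 1 dB → 12 dBu.
Stage 2: 21 dB above -9 dBu, reduced 2:1 to 10.5 dB above → 1.5 dBu.
Stage 3: 1.5 dBu is 3.5 dB over -2 dBu; at 5:1 that becomes 0.7 dB over, giving -1.3 dBu; +4 dB make-up → 2.7 dBu.

2.7 dBu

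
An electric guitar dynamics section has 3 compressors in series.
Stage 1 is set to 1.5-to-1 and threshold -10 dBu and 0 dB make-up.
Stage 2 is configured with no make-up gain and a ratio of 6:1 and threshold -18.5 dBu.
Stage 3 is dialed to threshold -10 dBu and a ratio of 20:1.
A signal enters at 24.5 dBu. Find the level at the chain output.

Stage 1: overshoot 34.5 dB → 34.5/1.5 = 23 dB → 13 dBu.
Stage 2: 13 dBu is 31.5 dB over -18.5 dBu; at 6:1 that becomes 5.25 dB over, giving -13.25 dBu.
Stage 3: -13.25 dBu ≤ -10 dBu, so stage 3 doesn't engage; output -13.25 dBu.

-13.25 dBu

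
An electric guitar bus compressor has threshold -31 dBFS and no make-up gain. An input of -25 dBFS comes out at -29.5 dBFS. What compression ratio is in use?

Input overshoot = -25 − (-31) = 6 dB; output overshoot = -29.5 − (-31) = 1.5 dB.
Ratio = 6 / 1.5 = 4.

4:1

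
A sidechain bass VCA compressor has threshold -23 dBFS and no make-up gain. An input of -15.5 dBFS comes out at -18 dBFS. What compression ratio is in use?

1.5:1

Input overshoot = -15.5 − (-23) = 7.5 dB; output overshoot = -18 − (-23) = 5 dB.
Ratio = 7.5 / 5 = 1.5.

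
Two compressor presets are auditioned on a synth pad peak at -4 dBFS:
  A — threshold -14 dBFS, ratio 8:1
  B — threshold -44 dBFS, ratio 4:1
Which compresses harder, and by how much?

A: overshoot 10 dB → output overshoot 1.25 dB → GR 8.75 dB.
B: overshoot 40 dB → output overshoot 10 dB → GR 30 dB.
Difference: 21.25 dB in favour of B.

B, by 21.25 dB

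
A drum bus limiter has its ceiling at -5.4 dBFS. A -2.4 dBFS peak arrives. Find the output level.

-5.4 dBFS

The limiter clamps the peak to its -5.4 dBFS ceiling.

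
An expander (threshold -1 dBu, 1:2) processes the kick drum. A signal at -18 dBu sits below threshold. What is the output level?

-35 dBu

Below threshold, a 1:2 expander applies gain = (2−1)×(T − x) of attenuation.
(2−1) × 17 = 17 dB, so output = -18 − 17 = -35 dBu.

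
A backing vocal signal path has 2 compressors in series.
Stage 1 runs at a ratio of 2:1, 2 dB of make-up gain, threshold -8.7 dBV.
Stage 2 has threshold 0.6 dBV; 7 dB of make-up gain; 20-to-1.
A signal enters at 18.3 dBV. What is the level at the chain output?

Stage 1: overshoot 27 dB → 27/2 = 13.5 dB → 4.8 dBV; +2 dB make-up → 6.8 dBV.
Stage 2: 6.8 dBV is 6.2 dB over 0.6 dBV; at 20:1 that becomes 0.31 dB over, giving 0.91 dBV; +7 dB make-up → 7.91 dBV.

7.91 dBV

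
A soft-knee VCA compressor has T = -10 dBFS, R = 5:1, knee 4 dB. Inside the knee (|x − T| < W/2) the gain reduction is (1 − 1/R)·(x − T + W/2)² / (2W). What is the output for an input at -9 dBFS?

x − T + W/2 = -9 − (-10) + 2 = 3.
GR = (1 − 1/5) × 3² / 8 = 0.8 × 9 / 8 = 0.9 dB.
Output = -9 − 0.9 = -9.9 dBFS.

-9.9 dBFS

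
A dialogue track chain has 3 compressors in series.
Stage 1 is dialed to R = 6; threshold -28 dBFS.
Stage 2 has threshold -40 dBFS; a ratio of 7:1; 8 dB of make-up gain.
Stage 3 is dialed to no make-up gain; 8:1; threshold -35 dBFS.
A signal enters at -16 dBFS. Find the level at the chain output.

Stage 1: overshoot 12 dB → 12/6 = 2 dB → -26 dBFS.
Stage 2: 14 dB above -40 dBFS, reduced 7:1 to 2 dB above → -38 dBFS; +8 dB make-up → -30 dBFS.
Stage 3: -30 dBFS is 5 dB over -35 dBFS; at 8:1 that becomes 0.625 dB over, giving -34.375 dBFS.

-34.375 dBFS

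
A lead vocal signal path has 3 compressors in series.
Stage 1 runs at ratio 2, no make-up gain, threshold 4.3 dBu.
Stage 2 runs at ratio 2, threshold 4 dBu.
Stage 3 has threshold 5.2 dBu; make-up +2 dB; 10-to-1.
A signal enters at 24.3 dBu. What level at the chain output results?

7.595 dBu

Stage 1: 24.3 dBu is 20 dB over 4.3 dBu; at 2:1 that becomes 10 dB over, giving 14.3 dBu.
Stage 2: overshoot 10.3 dB → 10.3/2 = 5.15 dB → 9.15 dBu.
Stage 3: 3.95 dB above 5.2 dBu, reduced 10:1 to 0.395 dB above → 5.595 dBu; +2 dB make-up → 7.595 dBu.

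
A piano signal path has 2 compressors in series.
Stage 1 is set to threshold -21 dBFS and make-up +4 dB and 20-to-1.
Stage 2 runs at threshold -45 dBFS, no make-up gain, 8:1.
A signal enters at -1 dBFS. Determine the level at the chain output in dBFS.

Stage 1: overshoot 20 dB → 20/20 = 1 dB → -20 dBFS; +4 dB make-up → -16 dBFS.
Stage 2: 29 dB above -45 dBFS, reduced 8:1 to 3.625 dB above → -41.375 dBFS.

-41.375 dBFS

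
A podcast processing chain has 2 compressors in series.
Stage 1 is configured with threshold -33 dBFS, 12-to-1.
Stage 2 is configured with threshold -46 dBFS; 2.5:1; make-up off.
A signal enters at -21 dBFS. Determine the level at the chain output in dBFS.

-40.4 dBFS

Stage 1: overshoot 12 dB → 12/12 = 1 dB → -32 dBFS.
Stage 2: -32 dBFS is 14 dB over -46 dBFS; at 2.5:1 that becomes 5.6 dB over, giving -40.4 dBFS.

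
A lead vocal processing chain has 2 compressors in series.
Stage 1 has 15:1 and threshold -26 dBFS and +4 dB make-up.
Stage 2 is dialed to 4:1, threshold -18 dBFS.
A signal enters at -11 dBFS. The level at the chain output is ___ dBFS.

Stage 1: -11 dBFS is 15 dB over -26 dBFS; at 15:1 that becomes 1 dB over, giving -25 dBFS; +4 dB make-up → -21 dBFS.
Stage 2: -21 dBFS is at or below the -18 dBFS threshold — no compression; output -21 dBFS.

-21 dBFS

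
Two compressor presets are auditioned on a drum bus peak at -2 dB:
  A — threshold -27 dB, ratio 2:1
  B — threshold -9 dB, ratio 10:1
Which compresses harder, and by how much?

A, by 6.2 dB

A: GR = 25 − 25/2 = 12.5 dB.
B: GR = 7 − 7/10 = 6.3 dB.
A reduces 6.2 dB more.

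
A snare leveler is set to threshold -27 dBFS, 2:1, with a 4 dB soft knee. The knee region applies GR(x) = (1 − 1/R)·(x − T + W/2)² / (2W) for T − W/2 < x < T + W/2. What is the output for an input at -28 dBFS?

x − T + W/2 = -28 − (-27) + 2 = 1.
GR = (1 − 1/2) × 1² / 8 = 0.5 × 1 / 8 = 0.0625 dB.
Output = -28 − 0.0625 = -28.0625 dBFS.

-28.0625 dBFS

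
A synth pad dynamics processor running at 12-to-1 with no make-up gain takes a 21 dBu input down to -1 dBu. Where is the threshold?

-3 dBu

Let T be the threshold. Output overshoot = (input overshoot)/R, so -1 − T = (21 − T)/12.
12·(-1 − T) = 21 − T → 11·T = -12 − 21 = -33.
T = -33/11 = -3 dBu.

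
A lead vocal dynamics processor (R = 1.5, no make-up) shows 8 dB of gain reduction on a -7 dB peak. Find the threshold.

-31 dB

Let T be the threshold. Output overshoot = (input overshoot)/R, so -15 − T = (-7 − T)/1.5.
1.5·(-15 − T) = -7 − T → 0.5·T = -22.5 − (-7) = -15.5.
T = -15.5/0.5 = -31 dB.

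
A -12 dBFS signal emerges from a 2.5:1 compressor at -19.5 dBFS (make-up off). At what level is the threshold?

Gain reduction = -12 − (-19.5) = 7.5 dB; output overshoot = GR / (R − 1) = 7.5 / 1.5 = 5 dB.
Threshold = output − output overshoot = -19.5 − 5 = -24.5 dBFS.

-24.5 dBFS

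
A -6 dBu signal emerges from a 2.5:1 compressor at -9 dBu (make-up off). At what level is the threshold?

Gain reduction = -6 − (-9) = 3 dB; output overshoot = GR / (R − 1) = 3 / 1.5 = 2 dB.
Threshold = output − output overshoot = -9 − 2 = -11 dBu.

-11 dBu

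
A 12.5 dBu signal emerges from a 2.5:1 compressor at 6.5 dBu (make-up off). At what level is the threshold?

Gain reduction = 12.5 − 6.5 = 6 dB; output overshoot = GR / (R − 1) = 6 / 1.5 = 4 dB.
Threshold = output − output overshoot = 6.5 − 4 = 2.5 dBu.

2.5 dBu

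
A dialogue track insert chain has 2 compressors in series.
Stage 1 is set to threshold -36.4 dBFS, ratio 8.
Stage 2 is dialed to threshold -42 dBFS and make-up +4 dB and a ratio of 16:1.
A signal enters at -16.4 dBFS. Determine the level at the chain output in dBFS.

Stage 1: -16.4 dBFS is 20 dB over -36.4 dBFS; at 8:1 that becomes 2.5 dB over, giving -33.9 dBFS.
Stage 2: -33.9 dBFS is 8.1 dB over -42 dBFS; at 16:1 that becomes 0.50625 dB over, giving -41.49375 dBFS; +4 dB make-up → -37.49375 dBFS.

-37.49375 dBFS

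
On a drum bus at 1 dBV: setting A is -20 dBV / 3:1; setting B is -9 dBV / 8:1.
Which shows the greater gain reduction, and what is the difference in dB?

A, by 5.25 dB

A: GR = 21 − 21/3 = 14 dB.
B: GR = 10 − 10/8 = 8.75 dB.
A reduces 5.25 dB more.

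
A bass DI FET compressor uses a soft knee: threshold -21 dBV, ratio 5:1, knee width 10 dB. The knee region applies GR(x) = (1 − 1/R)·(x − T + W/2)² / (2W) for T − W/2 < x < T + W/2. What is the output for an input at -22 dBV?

-22.64 dBV

x − T + W/2 = -22 − (-21) + 5 = 4.
GR = (1 − 1/5) × 4² / 20 = 0.8 × 16 / 20 = 0.64 dB.
Output = -22 − 0.64 = -22.64 dBV.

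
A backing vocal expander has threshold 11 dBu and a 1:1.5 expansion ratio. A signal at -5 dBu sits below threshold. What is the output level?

The input is 16 dB below the 11 dBu threshold.
A 1:1.5 expander multiplies undershoot by 1.5: 16 × 1.5 = 24 dB below threshold.
Output = 11 − 24 = -13 dBu.

-13 dBu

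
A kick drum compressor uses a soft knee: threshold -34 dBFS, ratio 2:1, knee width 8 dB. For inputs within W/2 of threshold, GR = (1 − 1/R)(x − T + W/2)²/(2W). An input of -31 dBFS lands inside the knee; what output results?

x − T + W/2 = -31 − (-34) + 4 = 7.
GR = (1 − 1/2) × 7² / 16 = 0.5 × 49 / 16 = 1.53125 dB.
Output = -31 − 1.53125 = -32.53125 dBFS.

-32.53125 dBFS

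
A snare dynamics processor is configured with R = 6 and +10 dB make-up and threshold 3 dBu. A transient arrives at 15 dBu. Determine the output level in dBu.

15 dBu sits 12 dB over threshold.
6:1 compression reduces that to 12/6 = 2 dB over.
So the level is 3 + 2 = 5 dBu; make-up adds 10 dB, giving 15 dBu.

15 dBu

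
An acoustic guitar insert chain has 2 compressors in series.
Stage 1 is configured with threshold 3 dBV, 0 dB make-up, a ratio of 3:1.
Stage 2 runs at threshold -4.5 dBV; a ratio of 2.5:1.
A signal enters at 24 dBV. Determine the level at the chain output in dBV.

1.3 dBV

Stage 1: 21 dB above 3 dBV, reduced 3:1 to 7 dB above → 10 dBV.
Stage 2: overshoot 14.5 dB → 14.5/2.5 = 5.8 dB → 1.3 dBV.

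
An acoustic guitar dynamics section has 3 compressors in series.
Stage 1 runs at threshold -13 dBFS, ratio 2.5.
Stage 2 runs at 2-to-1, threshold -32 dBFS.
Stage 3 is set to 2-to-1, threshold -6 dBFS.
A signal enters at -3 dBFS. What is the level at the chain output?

Stage 1: -3 dBFS is 10 dB over -13 dBFS; at 2.5:1 that becomes 4 dB over, giving -9 dBFS.
Stage 2: -9 dBFS is 23 dB over -32 dBFS; at 2:1 that becomes 11.5 dB over, giving -20.5 dBFS.
Stage 3: -20.5 dBFS ≤ -6 dBFS, so stage 3 doesn't engage; output -20.5 dBFS.

-20.5 dBFS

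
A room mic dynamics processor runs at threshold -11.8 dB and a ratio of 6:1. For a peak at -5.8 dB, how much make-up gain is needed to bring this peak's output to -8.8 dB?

2 dB

Overshoot 6 dB → 6/6 = 1 dB after compression, so the compressed level is -11.8 + 1 = -10.8 dB.
Make-up = target − compressed = -8.8 − (-10.8) = 2 dB.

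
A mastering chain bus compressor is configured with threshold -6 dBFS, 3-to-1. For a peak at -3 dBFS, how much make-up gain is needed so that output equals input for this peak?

2 dB

Without make-up, output = threshold + overshoot/3 = -6 + 1 = -5 dBFS.
Gap to target: 2 dB.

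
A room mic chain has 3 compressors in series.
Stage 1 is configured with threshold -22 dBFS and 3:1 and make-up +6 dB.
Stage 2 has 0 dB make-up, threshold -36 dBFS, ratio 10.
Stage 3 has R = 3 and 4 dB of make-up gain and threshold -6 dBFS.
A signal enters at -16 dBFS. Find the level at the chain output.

-29.8 dBFS

Stage 1: overshoot 6 dB → 6/3 = 2 dB → -20 dBFS; +6 dB make-up → -14 dBFS.
Stage 2: -14 dBFS is 22 dB over -36 dBFS; at 10:1 that becomes 2.2 dB over, giving -33.8 dBFS.
Stage 3: below threshold (-33.8 ≤ -6); passes unchanged; make-up brings it to -29.8 dBFS.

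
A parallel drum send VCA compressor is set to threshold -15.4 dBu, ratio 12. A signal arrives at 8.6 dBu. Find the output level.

-13.4 dBu

Overshoot: 8.6 − (-15.4) = 24 dB.
At 12:1 the overshoot is divided by 12, leaving 2 dB above threshold.
Output = -15.4 + 2 = -13.4 dBu.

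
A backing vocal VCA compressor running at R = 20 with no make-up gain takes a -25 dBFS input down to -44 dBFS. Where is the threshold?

Gain reduction = -25 − (-44) = 19 dB; output overshoot = GR / (R − 1) = 19 / 19 = 1 dB.
Threshold = output − output overshoot = -44 − 1 = -45 dBFS.

-45 dBFS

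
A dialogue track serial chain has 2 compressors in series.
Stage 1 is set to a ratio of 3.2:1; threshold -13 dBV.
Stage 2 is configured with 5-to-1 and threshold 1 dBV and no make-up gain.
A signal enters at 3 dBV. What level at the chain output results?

Stage 1: overshoot 16 dB → 16/3.2 = 5 dB → -8 dBV.
Stage 2: below threshold (-8 ≤ 1); passes unchanged; output -8 dBV.

-8 dBV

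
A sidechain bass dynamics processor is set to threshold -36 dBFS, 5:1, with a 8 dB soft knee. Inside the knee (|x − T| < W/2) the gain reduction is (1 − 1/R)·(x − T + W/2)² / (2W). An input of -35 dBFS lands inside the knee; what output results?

x − T + W/2 = -35 − (-36) + 4 = 5.
GR = (1 − 1/5) × 5² / 16 = 0.8 × 25 / 16 = 1.25 dB.
Output = -35 − 1.25 = -36.25 dBFS.

-36.25 dBFS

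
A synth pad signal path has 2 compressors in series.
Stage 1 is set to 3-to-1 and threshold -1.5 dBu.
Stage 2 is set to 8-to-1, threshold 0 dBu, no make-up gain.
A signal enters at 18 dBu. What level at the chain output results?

0.625 dBu

Stage 1: 19.5 dB above -1.5 dBu, reduced 3:1 to 6.5 dB above → 5 dBu.
Stage 2: overshoot 5 dB → 5/8 = 0.625 dB → 0.625 dBu.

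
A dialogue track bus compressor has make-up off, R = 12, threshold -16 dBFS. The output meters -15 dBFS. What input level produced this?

Post-compression overshoot = -15 − (-16) = 1 dB.
Undo the ratio: input overshoot = 1 × 12 = 12 dB, giving input = -4 dBFS.

-4 dBFS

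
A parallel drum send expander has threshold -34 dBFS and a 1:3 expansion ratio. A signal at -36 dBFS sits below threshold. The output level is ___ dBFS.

-40 dBFS

Undershoot = (-34) − (-36) = 2 dB.
At 1:3, that expands to 6 dB under threshold.
Output = -34 − 6 = -40 dBFS.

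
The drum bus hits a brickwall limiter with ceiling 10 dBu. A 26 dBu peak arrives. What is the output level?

10 dBu

At ∞:1, everything above 10 dBu is held at the ceiling.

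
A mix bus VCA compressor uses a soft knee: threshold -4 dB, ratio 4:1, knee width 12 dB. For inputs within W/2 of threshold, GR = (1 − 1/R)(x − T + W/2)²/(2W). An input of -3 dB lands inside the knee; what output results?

-4.53125 dB

x − T + W/2 = -3 − (-4) + 6 = 7.
GR = (1 − 1/4) × 7² / 24 = 0.75 × 49 / 24 = 1.53125 dB.
Output = -3 − 1.53125 = -4.53125 dB.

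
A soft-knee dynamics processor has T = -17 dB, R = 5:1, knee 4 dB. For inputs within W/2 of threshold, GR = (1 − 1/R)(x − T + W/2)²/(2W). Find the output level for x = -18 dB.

-18.1 dB

x − T + W/2 = -18 − (-17) + 2 = 1.
GR = (1 − 1/5) × 1² / 8 = 0.8 × 1 / 8 = 0.1 dB.
Output = -18 − 0.1 = -18.1 dB.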